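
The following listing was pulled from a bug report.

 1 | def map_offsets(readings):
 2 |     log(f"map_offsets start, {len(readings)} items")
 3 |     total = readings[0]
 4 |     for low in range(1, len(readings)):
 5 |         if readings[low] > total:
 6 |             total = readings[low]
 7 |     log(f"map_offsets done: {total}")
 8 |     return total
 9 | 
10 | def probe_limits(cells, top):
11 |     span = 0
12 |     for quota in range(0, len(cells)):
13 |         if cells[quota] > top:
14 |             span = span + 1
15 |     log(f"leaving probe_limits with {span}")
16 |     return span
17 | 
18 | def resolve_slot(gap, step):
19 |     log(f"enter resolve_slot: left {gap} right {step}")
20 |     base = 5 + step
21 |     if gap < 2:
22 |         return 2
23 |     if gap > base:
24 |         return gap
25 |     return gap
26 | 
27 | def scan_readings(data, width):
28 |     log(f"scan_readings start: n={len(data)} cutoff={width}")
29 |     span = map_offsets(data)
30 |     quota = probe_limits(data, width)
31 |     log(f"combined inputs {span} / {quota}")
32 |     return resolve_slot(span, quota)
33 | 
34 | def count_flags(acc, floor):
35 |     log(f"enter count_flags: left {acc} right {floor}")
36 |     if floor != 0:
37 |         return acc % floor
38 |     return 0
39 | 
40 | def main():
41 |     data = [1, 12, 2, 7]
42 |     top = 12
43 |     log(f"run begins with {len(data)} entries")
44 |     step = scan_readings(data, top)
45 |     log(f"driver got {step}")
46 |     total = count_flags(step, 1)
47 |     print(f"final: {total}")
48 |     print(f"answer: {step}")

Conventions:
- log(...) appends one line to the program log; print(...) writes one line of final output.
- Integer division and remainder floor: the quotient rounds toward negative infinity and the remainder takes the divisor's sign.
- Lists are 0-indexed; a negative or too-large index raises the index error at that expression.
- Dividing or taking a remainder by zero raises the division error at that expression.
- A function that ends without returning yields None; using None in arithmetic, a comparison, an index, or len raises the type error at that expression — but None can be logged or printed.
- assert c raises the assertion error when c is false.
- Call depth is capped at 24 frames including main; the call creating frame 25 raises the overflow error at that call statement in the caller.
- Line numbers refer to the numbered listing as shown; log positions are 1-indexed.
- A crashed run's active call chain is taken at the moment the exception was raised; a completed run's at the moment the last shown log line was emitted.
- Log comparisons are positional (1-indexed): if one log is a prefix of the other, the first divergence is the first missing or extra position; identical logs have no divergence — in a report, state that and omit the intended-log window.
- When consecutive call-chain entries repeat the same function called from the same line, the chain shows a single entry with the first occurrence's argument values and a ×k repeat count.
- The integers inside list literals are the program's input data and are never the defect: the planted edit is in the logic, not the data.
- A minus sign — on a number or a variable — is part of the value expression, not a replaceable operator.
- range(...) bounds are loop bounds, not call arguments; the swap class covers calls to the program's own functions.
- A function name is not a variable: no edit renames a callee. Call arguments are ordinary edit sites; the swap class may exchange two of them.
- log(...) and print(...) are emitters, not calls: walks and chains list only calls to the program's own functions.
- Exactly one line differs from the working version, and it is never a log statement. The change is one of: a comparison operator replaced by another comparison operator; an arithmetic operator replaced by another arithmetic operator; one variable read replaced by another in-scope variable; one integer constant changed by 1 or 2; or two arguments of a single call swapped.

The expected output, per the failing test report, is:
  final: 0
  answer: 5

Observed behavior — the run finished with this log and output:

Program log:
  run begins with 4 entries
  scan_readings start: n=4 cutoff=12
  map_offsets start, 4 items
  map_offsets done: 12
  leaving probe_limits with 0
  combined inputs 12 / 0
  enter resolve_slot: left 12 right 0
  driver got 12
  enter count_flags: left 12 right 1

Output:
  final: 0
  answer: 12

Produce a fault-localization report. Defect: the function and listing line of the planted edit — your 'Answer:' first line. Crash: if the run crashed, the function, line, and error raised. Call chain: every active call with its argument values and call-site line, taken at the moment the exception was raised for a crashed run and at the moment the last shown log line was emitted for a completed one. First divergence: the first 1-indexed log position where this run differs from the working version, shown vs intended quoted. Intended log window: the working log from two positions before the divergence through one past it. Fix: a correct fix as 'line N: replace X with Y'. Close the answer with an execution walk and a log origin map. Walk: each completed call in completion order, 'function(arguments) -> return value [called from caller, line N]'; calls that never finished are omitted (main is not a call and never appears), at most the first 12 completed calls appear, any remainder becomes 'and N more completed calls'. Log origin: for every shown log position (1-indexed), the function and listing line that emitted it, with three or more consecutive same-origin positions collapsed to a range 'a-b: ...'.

Answer: the defect is in resolve_slot at line 24.
The tell: The log first diverges at position 8: the faulty run prints 'driver got 12' where the working version prints 'driver got 5'.
Call chain: main -> count_flags(12, 1) (called at line 46).
First divergence: at position 8 the run shows 'driver got 12' where the working version logs 'driver got 5'.
Intended log window:
  6: combined inputs 12 / 0
  7: enter resolve_slot: left 12 right 0
  8: driver got 5
  9: enter count_flags: left 5 right 1
Execution walk:
  map_offsets([1, 12, 2, 7]) -> 12  [called from scan_readings, line 29]
  probe_limits([1, 12, 2, 7], 12) -> 0  [called from scan_readings, line 30]
  resolve_slot(12, 0) -> 12  [called from scan_readings, line 32]
  scan_readings([1, 12, 2, 7], 12) -> 12  [called from main, line 44]
  count_flags(12, 1) -> 0  [called from main, line 46]
Log origins:
  1: emitted by main (line 43)
  2: emitted by scan_readings (line 28)
  3: emitted by map_offsets (line 2)
  4: emitted by map_offsets (line 7)
  5: emitted by probe_limits (line 15)
  6: emitted by scan_readings (line 31)
  7: emitted by resolve_slot (line 19)
  8: emitted by main (line 45)
  9: emitted by count_flags (line 35)
A correct fix: line 24: replace `gap` with `base`.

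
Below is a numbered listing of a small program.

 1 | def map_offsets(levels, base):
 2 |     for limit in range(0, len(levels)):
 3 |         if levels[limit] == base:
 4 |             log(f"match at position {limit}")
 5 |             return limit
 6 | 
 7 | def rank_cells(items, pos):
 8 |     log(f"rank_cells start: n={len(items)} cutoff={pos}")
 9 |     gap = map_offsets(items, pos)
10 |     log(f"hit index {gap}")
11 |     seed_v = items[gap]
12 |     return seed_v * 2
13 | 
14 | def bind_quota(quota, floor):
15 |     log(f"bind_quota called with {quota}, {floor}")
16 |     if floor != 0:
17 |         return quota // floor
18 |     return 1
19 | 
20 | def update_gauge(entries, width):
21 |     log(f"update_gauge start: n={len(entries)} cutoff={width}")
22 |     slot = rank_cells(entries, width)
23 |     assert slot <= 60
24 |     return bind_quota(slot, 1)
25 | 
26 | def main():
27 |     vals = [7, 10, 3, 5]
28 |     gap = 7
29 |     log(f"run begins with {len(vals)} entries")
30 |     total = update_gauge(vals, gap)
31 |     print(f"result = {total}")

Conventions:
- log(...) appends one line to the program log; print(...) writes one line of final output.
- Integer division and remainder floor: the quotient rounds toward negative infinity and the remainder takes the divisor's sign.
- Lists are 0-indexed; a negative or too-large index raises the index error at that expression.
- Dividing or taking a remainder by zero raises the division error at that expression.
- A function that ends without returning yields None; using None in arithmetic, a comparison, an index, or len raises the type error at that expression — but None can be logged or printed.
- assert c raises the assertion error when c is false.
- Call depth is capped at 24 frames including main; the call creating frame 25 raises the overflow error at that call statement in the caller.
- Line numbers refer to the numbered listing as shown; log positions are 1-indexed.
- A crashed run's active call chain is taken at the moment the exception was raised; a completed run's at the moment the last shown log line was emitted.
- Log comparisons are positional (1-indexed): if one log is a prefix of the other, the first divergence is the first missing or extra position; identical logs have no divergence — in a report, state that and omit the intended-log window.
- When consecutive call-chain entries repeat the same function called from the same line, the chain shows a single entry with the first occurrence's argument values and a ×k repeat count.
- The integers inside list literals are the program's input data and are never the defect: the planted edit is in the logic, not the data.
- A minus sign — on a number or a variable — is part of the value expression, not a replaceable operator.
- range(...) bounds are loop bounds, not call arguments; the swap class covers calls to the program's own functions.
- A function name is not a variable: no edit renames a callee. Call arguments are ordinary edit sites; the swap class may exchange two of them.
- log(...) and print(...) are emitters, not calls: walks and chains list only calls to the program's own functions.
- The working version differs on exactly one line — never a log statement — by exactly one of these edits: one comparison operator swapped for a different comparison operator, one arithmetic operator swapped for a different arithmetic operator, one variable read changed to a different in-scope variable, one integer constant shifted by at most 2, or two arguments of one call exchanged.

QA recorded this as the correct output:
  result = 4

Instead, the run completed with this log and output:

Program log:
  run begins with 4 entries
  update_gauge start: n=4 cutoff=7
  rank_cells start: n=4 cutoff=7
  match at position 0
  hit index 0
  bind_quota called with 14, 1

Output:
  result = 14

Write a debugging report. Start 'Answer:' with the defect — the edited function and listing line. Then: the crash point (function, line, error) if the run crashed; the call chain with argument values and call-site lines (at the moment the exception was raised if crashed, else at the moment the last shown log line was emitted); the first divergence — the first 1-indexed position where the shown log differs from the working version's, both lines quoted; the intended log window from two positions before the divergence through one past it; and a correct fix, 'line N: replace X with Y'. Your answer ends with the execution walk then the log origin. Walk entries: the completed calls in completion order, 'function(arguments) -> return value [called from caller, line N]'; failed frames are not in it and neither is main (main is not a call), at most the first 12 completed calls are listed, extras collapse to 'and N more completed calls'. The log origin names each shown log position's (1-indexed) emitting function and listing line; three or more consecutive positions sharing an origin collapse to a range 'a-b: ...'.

Answer: the defect is in update_gauge at line 24.
Core observation: Log line 6 is where behavior first shows: 'bind_quota called with 14, 1' appears instead of 'bind_quota called with 14, 3'.
Call chain: main -> update_gauge([7, 10, 3, 5], 7) (called at line 30) -> bind_quota(14, 1) (called at line 24).
First divergence: position 6 — shown 'bind_quota called with 14, 1', intended 'bind_quota called with 14, 3'.
Intended log window:
  4: match at position 0
  5: hit index 0
  6: bind_quota called with 14, 3
Execution walk:
  map_offsets([7, 10, 3, 5], 7) -> 0  [called from rank_cells, line 9]
  rank_cells([7, 10, 3, 5], 7) -> 14  [called from update_gauge, line 22]
  bind_quota(14, 1) -> 14  [called from update_gauge, line 24]
  update_gauge([7, 10, 3, 5], 7) -> 14  [called from main, line 30]
Log line origins:
  1: logged in main at line 29
  2: logged in update_gauge at line 21
  3: logged in rank_cells at line 8
  4: logged in map_offsets at line 4
  5: logged in rank_cells at line 10
  6: logged in bind_quota at line 15
A correct fix: line 24: replace `1` with `3`.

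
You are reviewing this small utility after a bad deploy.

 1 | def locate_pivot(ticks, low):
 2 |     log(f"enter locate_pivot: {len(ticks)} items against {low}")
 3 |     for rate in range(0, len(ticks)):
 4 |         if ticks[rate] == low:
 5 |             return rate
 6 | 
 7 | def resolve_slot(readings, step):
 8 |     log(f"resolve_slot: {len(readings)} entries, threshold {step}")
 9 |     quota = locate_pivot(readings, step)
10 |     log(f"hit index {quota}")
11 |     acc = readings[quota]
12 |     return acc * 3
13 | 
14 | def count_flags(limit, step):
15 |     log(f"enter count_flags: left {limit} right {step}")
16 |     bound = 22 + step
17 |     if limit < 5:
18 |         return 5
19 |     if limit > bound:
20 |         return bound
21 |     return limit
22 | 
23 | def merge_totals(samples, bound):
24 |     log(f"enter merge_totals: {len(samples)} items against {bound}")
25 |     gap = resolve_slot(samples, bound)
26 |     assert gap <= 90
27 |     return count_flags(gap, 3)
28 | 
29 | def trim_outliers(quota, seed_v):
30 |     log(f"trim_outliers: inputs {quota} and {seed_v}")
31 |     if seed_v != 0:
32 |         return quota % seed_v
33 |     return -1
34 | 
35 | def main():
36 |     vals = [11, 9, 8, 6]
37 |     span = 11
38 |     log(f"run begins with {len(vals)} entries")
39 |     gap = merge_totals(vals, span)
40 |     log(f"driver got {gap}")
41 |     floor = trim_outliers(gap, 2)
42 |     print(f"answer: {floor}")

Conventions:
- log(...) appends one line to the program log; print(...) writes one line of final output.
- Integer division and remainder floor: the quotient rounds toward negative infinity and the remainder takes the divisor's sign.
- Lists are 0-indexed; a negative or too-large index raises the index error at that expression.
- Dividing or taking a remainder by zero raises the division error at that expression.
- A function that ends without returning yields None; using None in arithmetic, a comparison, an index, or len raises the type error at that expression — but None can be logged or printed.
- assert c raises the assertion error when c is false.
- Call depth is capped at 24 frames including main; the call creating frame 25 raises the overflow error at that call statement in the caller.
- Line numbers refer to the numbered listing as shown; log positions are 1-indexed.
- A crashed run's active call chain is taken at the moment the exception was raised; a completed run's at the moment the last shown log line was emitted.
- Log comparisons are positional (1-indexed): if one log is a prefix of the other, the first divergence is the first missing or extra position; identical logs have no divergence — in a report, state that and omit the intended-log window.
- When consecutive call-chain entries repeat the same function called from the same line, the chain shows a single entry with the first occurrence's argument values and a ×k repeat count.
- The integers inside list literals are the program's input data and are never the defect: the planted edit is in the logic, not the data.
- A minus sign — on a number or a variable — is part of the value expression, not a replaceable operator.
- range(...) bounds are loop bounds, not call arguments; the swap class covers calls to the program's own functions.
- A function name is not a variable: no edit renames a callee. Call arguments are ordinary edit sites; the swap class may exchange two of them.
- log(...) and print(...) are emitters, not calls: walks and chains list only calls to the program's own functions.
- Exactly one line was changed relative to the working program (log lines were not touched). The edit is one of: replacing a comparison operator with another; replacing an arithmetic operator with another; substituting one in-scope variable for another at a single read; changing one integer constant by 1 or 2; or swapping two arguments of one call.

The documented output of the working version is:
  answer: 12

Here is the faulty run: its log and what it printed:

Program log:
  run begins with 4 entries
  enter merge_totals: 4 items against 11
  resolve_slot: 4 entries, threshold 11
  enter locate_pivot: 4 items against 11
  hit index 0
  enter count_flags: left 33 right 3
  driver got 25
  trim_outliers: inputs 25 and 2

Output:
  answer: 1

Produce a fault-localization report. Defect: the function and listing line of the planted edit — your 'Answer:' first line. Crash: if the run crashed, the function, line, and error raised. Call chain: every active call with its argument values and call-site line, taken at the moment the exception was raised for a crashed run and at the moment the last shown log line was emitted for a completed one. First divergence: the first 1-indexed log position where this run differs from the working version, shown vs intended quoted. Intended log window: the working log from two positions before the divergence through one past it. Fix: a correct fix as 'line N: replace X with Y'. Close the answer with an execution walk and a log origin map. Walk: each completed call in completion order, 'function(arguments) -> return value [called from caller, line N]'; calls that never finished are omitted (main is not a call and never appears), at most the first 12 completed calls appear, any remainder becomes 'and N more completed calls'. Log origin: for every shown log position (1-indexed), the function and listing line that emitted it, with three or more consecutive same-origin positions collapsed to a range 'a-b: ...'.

Answer: the defect is in trim_outliers at line 32.
Core observation: Every logged value matches the working version; the printed result is what differs.
Call chain: main -> trim_outliers(25, 2) (called at line 41).
First divergence: none (the log streams are identical).
Execution walk:
  locate_pivot([11, 9, 8, 6], 11) -> 0  [called from resolve_slot, line 9]
  resolve_slot([11, 9, 8, 6], 11) -> 33  [called from merge_totals, line 25]
  count_flags(33, 3) -> 25  [called from merge_totals, line 27]
  merge_totals([11, 9, 8, 6], 11) -> 25  [called from main, line 39]
  trim_outliers(25, 2) -> 1  [called from main, line 41]
Origin of each log line:
  1: emitted by main (line 38)
  2: emitted by merge_totals (line 24)
  3: emitted by resolve_slot (line 8)
  4: emitted by locate_pivot (line 2)
  5: emitted by resolve_slot (line 10)
  6: emitted by count_flags (line 15)
  7: emitted by main (line 40)
  8: emitted by trim_outliers (line 30)
A correct fix: line 32: replace `%` with `//`.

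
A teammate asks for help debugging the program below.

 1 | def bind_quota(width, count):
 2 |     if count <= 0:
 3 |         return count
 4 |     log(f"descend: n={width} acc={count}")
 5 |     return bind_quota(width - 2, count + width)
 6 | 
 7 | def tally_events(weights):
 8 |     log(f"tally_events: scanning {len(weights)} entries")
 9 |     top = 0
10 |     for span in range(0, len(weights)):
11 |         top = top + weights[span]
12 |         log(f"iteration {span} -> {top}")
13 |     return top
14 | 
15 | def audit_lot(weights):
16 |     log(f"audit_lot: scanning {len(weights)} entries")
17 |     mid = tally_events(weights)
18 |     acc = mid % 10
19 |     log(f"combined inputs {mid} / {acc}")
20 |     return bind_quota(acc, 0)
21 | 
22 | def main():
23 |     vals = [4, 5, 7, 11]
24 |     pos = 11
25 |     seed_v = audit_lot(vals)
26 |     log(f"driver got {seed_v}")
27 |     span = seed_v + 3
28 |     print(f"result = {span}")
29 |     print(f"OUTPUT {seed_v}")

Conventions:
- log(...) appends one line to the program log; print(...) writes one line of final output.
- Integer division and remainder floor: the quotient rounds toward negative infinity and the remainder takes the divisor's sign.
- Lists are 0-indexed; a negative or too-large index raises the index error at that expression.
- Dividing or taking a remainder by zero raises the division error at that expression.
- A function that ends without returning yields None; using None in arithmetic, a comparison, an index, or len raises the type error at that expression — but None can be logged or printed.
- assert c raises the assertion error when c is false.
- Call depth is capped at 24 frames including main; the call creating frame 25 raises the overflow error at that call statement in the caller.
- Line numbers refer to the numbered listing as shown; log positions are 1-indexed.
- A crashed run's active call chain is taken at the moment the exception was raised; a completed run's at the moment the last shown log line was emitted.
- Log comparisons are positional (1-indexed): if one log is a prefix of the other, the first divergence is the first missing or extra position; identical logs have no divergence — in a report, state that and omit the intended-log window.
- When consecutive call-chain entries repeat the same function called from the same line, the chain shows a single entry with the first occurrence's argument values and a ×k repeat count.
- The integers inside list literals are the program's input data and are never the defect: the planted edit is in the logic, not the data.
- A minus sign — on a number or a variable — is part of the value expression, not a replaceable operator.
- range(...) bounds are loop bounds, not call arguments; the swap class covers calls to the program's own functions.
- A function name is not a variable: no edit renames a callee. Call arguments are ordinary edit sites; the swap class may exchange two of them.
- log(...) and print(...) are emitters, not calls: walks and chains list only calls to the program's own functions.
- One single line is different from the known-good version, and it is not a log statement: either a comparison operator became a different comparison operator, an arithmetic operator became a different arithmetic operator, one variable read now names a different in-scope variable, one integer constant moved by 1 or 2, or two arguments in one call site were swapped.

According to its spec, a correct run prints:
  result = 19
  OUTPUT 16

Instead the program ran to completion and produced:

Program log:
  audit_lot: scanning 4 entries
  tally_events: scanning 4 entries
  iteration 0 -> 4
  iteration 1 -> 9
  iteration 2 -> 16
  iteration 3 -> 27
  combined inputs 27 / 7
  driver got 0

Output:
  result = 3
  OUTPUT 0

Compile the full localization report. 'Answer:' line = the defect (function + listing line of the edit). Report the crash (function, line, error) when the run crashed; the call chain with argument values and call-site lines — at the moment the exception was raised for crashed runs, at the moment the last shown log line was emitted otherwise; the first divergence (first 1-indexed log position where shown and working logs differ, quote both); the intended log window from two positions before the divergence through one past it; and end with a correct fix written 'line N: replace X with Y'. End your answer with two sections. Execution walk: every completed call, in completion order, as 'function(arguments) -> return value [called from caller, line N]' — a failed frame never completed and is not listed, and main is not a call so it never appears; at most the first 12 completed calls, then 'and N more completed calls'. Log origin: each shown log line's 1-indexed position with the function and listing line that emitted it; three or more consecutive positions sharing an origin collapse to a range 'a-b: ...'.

Answer: the defect is in bind_quota at line 2.
The tell: Everything matches until log position 8, which reads 'driver got 0' in place of 'descend: n=7 acc=0'.
Call chain: main.
First divergence: position 8; shown 'driver got 0' vs intended 'descend: n=7 acc=0'.
Intended log window:
  6: iteration 3 -> 27
  7: combined inputs 27 / 7
  8: descend: n=7 acc=0
  9: descend: n=5 acc=7
Execution walk:
  tally_events([4, 5, 7, 11]) -> 27  [called from audit_lot, line 17]
  bind_quota(7, 0) -> 0  [called from audit_lot, line 20]
  audit_lot([4, 5, 7, 11]) -> 0  [called from main, line 25]
Log origins:
  1: logged in audit_lot at line 16
  2: logged in tally_events at line 8
  3-6: logged in tally_events at line 12
  7: logged in audit_lot at line 19
  8: logged in main at line 26
A correct fix: line 2: replace `count` with `width`.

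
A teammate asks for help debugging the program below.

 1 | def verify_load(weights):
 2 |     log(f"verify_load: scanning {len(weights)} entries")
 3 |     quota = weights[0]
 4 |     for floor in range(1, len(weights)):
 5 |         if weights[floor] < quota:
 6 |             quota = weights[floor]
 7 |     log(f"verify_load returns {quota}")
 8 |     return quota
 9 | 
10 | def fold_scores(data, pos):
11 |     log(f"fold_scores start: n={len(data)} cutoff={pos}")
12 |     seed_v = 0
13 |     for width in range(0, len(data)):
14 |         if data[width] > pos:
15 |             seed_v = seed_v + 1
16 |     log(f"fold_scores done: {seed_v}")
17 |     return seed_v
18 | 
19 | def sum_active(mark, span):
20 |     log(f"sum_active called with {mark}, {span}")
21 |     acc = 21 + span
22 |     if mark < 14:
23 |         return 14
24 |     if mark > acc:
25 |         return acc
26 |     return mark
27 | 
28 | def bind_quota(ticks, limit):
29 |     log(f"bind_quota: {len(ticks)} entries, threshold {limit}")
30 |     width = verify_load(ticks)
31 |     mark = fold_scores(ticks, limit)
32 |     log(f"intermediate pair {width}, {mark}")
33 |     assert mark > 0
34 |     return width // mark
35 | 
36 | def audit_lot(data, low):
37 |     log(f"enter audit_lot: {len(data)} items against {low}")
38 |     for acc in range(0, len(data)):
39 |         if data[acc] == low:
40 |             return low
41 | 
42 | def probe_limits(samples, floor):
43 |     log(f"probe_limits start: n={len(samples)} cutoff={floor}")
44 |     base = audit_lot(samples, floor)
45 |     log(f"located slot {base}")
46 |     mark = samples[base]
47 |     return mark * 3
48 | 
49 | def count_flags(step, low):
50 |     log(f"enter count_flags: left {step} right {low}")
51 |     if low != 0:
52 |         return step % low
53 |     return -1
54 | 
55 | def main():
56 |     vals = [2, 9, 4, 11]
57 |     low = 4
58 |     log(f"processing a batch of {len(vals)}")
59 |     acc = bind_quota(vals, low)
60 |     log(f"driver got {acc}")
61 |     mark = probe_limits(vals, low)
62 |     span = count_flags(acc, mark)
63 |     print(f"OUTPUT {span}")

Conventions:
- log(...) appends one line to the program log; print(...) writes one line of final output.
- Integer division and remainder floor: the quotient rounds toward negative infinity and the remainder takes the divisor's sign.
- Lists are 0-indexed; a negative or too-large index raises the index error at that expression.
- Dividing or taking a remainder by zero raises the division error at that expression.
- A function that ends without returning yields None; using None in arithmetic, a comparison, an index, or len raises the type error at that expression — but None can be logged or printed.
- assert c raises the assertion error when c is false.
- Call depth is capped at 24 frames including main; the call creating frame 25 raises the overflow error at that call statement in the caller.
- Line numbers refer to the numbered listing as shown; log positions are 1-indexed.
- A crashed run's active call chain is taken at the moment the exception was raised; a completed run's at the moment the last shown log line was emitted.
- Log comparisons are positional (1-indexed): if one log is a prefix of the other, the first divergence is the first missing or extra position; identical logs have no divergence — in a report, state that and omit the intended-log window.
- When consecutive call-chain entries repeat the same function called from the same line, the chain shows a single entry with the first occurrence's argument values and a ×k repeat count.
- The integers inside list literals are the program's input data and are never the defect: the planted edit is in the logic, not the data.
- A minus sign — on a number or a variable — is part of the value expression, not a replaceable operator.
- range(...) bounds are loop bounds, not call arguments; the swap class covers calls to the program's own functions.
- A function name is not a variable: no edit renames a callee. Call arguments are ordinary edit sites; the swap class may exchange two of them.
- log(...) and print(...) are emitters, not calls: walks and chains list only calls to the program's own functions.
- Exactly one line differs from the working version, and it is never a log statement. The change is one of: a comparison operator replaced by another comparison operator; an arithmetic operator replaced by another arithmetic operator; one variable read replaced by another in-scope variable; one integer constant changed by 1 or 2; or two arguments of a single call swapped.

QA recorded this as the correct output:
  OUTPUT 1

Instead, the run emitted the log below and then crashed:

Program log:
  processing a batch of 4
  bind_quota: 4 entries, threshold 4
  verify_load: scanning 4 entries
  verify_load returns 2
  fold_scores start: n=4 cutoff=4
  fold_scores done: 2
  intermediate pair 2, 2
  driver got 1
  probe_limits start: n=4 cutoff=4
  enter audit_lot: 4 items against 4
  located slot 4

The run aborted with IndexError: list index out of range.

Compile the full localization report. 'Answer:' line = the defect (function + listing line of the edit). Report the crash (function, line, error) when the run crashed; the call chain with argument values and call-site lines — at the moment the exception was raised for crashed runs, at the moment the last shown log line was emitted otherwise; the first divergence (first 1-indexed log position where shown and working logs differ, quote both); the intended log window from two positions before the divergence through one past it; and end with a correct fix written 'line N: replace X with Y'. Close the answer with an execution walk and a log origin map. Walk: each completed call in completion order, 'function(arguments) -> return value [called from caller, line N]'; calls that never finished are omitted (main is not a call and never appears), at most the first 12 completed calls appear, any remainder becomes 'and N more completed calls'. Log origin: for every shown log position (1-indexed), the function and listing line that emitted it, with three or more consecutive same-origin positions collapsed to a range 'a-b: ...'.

Answer: the defect is in audit_lot at line 40.
Key fact: Position 11 is the first bad log line: 'located slot 4' should read 'located slot 2'.
Crash: probe_limits, line 46, IndexError.
Call chain: main -> probe_limits([2, 9, 4, 11], 4) (called at line 61).
First divergence: position 11; shown 'located slot 4' vs intended 'located slot 2'.
Intended log window:
  9: probe_limits start: n=4 cutoff=4
  10: enter audit_lot: 4 items against 4
  11: located slot 2
  12: enter count_flags: left 1 right 12
Execution walk:
  verify_load([2, 9, 4, 11]) -> 2  [called from bind_quota, line 30]
  fold_scores([2, 9, 4, 11], 4) -> 2  [called from bind_quota, line 31]
  bind_quota([2, 9, 4, 11], 4) -> 1  [called from main, line 59]
  audit_lot([2, 9, 4, 11], 4) -> 4  [called from probe_limits, line 44]
Log origin:
  1: logged in main at line 58
  2: logged in bind_quota at line 29
  3: logged in verify_load at line 2
  4: logged in verify_load at line 7
  5: logged in fold_scores at line 11
  6: logged in fold_scores at line 16
  7: logged in bind_quota at line 32
  8: logged in main at line 60
  9: logged in probe_limits at line 43
  10: logged in audit_lot at line 37
  11: logged in probe_limits at line 45
A correct fix: line 40: replace `low` with `acc`.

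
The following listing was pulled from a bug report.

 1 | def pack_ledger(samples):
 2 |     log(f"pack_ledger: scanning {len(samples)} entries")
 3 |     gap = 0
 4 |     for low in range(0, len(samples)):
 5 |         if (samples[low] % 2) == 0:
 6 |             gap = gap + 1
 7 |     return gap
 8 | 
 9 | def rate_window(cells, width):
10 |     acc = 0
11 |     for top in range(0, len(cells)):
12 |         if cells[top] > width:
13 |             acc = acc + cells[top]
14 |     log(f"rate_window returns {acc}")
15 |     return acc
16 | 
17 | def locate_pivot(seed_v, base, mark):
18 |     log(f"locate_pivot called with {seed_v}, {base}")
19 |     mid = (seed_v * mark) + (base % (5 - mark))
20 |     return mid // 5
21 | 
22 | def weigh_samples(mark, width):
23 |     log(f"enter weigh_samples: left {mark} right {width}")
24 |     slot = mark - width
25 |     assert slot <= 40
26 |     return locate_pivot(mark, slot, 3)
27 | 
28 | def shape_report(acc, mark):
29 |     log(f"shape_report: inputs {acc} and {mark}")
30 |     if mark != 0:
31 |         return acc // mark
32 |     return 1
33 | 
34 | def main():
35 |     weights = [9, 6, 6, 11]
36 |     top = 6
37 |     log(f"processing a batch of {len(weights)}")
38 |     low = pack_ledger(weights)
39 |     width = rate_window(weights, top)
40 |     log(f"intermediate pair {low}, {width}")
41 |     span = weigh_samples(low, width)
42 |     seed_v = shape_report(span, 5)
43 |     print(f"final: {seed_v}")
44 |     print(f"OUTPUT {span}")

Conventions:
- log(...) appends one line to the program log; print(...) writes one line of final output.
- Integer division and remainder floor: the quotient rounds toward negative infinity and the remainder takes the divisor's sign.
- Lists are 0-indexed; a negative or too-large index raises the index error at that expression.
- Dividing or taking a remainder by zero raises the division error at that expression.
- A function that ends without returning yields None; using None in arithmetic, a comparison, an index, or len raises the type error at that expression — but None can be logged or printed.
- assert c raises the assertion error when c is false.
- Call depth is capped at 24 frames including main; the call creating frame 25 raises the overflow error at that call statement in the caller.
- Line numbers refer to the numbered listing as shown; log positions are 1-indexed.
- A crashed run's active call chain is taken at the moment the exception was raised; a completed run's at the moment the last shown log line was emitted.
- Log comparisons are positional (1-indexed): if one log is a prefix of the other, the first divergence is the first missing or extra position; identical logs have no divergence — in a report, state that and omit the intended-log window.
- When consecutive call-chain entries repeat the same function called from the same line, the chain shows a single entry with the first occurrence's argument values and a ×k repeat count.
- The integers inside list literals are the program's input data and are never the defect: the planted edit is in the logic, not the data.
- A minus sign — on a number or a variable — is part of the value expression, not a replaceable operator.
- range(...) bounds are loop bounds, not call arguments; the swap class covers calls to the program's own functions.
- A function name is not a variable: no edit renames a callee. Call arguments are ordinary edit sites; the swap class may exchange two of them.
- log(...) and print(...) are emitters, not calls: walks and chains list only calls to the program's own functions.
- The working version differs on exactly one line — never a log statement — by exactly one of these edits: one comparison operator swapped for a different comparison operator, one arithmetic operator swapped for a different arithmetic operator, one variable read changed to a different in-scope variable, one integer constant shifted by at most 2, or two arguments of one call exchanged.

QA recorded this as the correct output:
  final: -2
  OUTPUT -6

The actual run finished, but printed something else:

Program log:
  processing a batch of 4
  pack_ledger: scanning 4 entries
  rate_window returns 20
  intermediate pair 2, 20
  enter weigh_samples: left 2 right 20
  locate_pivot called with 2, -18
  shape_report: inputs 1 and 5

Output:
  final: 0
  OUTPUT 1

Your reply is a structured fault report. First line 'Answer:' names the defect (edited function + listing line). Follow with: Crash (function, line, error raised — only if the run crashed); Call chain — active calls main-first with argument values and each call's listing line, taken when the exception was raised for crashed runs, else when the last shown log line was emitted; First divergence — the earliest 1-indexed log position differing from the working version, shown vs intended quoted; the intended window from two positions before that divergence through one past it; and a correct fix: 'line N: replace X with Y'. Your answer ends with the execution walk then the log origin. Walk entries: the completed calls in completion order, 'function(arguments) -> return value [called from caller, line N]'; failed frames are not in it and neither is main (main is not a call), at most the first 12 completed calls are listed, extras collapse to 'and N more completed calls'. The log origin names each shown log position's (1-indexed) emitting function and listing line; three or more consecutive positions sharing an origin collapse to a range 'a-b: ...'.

Answer: the defect is in locate_pivot at line 19.
Key fact: The earliest visible damage is log position 7 — 'shape_report: inputs 1 and 5' rather than the intended 'shape_report: inputs -6 and 5'.
Call chain: main -> shape_report(1, 5) (called at line 42).
First divergence: position 7 — shown 'shape_report: inputs 1 and 5', intended 'shape_report: inputs -6 and 5'.
Intended log window:
  5: enter weigh_samples: left 2 right 20
  6: locate_pivot called with 2, -18
  7: shape_report: inputs -6 and 5
Execution walk:
  pack_ledger([9, 6, 6, 11]) -> 2  [called from main, line 38]
  rate_window([9, 6, 6, 11], 6) -> 20  [called from main, line 39]
  locate_pivot(2, -18, 3) -> 1  [called from weigh_samples, line 26]
  weigh_samples(2, 20) -> 1  [called from main, line 41]
  shape_report(1, 5) -> 0  [called from main, line 42]
Origin of each log line:
  1: emitted by main (line 37)
  2: emitted by pack_ledger (line 2)
  3: emitted by rate_window (line 14)
  4: emitted by main (line 40)
  5: emitted by weigh_samples (line 23)
  6: emitted by locate_pivot (line 18)
  7: emitted by shape_report (line 29)
A correct fix: line 19: replace `%` with `*`.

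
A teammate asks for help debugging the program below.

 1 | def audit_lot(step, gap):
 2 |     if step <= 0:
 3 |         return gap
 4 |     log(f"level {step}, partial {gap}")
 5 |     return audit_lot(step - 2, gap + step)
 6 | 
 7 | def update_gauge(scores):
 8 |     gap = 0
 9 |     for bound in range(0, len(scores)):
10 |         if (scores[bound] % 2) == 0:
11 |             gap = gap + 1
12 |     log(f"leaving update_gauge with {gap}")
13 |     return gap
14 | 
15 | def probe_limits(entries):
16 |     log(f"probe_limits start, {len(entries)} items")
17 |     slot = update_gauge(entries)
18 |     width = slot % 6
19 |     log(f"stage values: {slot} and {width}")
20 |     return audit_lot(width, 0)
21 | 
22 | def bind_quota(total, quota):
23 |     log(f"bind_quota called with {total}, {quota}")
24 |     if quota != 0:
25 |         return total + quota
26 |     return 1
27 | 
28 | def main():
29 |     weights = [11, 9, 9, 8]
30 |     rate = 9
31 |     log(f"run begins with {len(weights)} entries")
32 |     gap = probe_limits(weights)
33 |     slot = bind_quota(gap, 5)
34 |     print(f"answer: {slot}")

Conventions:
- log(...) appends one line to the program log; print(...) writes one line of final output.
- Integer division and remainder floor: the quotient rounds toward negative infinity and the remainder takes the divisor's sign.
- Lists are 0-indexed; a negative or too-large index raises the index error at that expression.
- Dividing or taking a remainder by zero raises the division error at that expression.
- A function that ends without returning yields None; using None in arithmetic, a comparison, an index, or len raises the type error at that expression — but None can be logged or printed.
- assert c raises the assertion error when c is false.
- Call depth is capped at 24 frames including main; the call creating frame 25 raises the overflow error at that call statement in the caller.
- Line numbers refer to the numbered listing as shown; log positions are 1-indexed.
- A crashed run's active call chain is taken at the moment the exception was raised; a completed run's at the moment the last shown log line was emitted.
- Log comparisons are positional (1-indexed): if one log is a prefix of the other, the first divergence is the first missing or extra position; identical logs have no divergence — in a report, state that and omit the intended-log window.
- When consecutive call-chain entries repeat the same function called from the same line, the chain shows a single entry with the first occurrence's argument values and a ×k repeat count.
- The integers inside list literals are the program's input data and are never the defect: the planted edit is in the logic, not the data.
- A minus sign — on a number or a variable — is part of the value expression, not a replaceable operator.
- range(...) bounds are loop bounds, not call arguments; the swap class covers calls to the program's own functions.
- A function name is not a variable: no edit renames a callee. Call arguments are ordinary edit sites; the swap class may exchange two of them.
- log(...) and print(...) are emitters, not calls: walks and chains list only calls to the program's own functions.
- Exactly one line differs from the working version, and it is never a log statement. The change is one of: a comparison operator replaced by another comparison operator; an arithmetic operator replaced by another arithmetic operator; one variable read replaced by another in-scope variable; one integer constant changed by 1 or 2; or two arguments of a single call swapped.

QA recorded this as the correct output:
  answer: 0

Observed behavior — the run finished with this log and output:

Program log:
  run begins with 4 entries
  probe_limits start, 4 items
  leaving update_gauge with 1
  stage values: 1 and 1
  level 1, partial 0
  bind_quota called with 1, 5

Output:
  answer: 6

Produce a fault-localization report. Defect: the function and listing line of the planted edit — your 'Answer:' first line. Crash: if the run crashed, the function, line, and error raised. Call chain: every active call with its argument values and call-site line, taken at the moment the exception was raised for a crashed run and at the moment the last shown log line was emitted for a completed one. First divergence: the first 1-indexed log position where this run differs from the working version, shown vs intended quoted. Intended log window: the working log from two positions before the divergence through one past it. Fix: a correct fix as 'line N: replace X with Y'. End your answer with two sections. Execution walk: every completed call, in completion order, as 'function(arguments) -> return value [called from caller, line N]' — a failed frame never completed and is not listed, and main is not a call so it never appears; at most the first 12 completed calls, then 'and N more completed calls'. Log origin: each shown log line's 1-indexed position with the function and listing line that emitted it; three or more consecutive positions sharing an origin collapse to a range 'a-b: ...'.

Answer: the defect is in bind_quota at line 25.
Core observation: Log streams are identical — the defect surfaces only in the printed output.
Call chain: main -> bind_quota(1, 5) (called at line 33).
First divergence: none; the two logs match at every position.
Execution walk:
  update_gauge([11, 9, 9, 8]) -> 1  [called from probe_limits, line 17]
  audit_lot(-1, 1) -> 1  [called from audit_lot, line 5]
  audit_lot(1, 0) -> 1  [called from probe_limits, line 20]
  probe_limits([11, 9, 9, 8]) -> 1  [called from main, line 32]
  bind_quota(1, 5) -> 6  [called from main, line 33]
Log origin:
  1: emitted by main (line 31)
  2: emitted by probe_limits (line 16)
  3: emitted by update_gauge (line 12)
  4: emitted by probe_limits (line 19)
  5: emitted by audit_lot (line 4)
  6: emitted by bind_quota (line 23)
A correct fix: line 25: replace `+` with `//`.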